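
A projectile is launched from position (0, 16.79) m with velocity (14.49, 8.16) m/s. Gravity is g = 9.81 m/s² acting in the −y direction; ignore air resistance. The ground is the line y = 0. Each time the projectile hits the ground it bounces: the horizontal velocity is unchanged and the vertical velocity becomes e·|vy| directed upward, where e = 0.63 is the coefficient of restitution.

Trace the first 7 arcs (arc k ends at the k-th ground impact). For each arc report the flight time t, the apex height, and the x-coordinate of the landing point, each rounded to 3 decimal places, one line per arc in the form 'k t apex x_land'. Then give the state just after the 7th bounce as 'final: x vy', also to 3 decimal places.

1 2.860 20.184 41.446
2 2.556 8.011 78.482
3 1.610 3.180 101.814
4 1.014 1.262 116.514
5 0.639 0.501 125.775
6 0.403 0.199 131.609
7 0.254 0.079 135.284
final: 135.284 0.784

Arc 1: start y=16.790, vy=8.160 → t=2.860, apex=20.184, x_land=41.446, impact vy=-19.900
  bounce: vy ← 0.63·19.900 = 12.537
Arc 2: start y=0.000, vy=12.537 → t=2.556, apex=8.011, x_land=78.482, impact vy=-12.537
  bounce: vy ← 0.63·12.537 = 7.898
Arc 3: start y=0.000, vy=7.898 → t=1.610, apex=3.180, x_land=101.814, impact vy=-7.898
  bounce: vy ← 0.63·7.898 = 4.976
Arc 4: start y=0.000, vy=4.976 → t=1.014, apex=1.262, x_land=116.514, impact vy=-4.976
  bounce: vy ← 0.63·4.976 = 3.135
Arc 5: start y=0.000, vy=3.135 → t=0.639, apex=0.501, x_land=125.775, impact vy=-3.135
  bounce: vy ← 0.63·3.135 = 1.975
Arc 6: start y=0.000, vy=1.975 → t=0.403, apex=0.199, x_land=131.609, impact vy=-1.975
  bounce: vy ← 0.63·1.975 = 1.244
Arc 7: start y=0.000, vy=1.244 → t=0.254, apex=0.079, x_land=135.284, impact vy=-1.244
  bounce: vy ← 0.63·1.244 = 0.784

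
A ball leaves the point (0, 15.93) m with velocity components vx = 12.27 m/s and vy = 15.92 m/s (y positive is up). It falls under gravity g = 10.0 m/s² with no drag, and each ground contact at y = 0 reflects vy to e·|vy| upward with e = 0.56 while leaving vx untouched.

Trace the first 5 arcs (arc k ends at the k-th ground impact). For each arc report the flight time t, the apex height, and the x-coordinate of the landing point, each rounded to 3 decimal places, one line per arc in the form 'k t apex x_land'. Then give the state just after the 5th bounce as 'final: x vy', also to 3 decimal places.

1 3.984 28.602 48.881
2 2.679 8.970 81.749
3 1.500 2.813 100.155
4 0.840 0.882 110.463
5 0.470 0.277 116.235
final: 116.235 1.317

Arc 1: start y=15.930, vy=15.920 → t=3.984, apex=28.602, x_land=48.881, impact vy=-23.917
  bounce: vy ← 0.56·23.917 = 13.394
Arc 2: start y=0.000, vy=13.394 → t=2.679, apex=8.970, x_land=81.749, impact vy=-13.394
  bounce: vy ← 0.56·13.394 = 7.501
Arc 3: start y=0.000, vy=7.501 → t=1.500, apex=2.813, x_land=100.155, impact vy=-7.501
  bounce: vy ← 0.56·7.501 = 4.200
Arc 4: start y=0.000, vy=4.200 → t=0.840, apex=0.882, x_land=110.463, impact vy=-4.200
  bounce: vy ← 0.56·4.200 = 2.352
Arc 5: start y=0.000, vy=2.352 → t=0.470, apex=0.277, x_land=116.235, impact vy=-2.352
  bounce: vy ← 0.56·2.352 = 1.317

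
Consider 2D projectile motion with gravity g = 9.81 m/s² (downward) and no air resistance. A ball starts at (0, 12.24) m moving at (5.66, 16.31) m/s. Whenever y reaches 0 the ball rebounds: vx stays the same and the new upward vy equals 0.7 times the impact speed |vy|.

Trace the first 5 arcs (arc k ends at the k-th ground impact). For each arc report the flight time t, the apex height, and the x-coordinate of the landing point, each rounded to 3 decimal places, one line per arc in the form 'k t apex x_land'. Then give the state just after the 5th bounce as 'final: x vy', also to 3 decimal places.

1 3.956 25.798 22.391
2 3.211 12.641 40.564
3 2.248 6.194 53.285
4 1.573 3.035 62.189
5 1.101 1.487 68.422
final: 68.422 3.781

Arc 1: start y=12.240, vy=16.310 → t=3.956, apex=25.798, x_land=22.391, impact vy=-22.498
  bounce: vy ← 0.7·22.498 = 15.749
Arc 2: start y=0.000, vy=15.749 → t=3.211, apex=12.641, x_land=40.564, impact vy=-15.749
  bounce: vy ← 0.7·15.749 = 11.024
Arc 3: start y=0.000, vy=11.024 → t=2.248, apex=6.194, x_land=53.285, impact vy=-11.024
  bounce: vy ← 0.7·11.024 = 7.717
Arc 4: start y=0.000, vy=7.717 → t=1.573, apex=3.035, x_land=62.189, impact vy=-7.717
  bounce: vy ← 0.7·7.717 = 5.402
Arc 5: start y=0.000, vy=5.402 → t=1.101, apex=1.487, x_land=68.422, impact vy=-5.402
  bounce: vy ← 0.7·5.402 = 3.781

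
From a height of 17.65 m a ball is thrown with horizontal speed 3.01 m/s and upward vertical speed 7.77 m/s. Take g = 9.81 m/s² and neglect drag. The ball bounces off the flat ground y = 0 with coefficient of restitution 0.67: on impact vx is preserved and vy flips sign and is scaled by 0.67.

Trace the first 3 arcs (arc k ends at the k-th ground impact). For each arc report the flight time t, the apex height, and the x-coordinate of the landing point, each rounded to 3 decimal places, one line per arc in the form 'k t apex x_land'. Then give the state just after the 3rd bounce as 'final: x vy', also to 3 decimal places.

Arc 1: start y=17.650, vy=7.770 → t=2.848, apex=20.727, x_land=8.572, impact vy=-20.166
  bounce: vy ← 0.67·20.166 = 13.511
Arc 2: start y=0.000, vy=13.511 → t=2.755, apex=9.304, x_land=16.863, impact vy=-13.511
  bounce: vy ← 0.67·13.511 = 9.052
Arc 3: start y=0.000, vy=9.052 → t=1.846, apex=4.177, x_land=22.418, impact vy=-9.052
  bounce: vy ← 0.67·9.052 = 6.065

1 2.848 20.727 8.572
2 2.755 9.304 16.863
3 1.846 4.177 22.418
final: 22.418 6.065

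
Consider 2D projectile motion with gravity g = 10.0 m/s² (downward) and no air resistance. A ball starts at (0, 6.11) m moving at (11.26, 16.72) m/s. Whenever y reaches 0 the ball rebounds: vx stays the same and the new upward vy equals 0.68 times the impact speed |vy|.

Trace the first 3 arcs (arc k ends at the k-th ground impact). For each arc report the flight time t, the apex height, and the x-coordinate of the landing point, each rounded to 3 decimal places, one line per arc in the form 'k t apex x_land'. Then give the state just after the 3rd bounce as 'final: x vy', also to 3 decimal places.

Arc 1: start y=6.110, vy=16.720 → t=3.676, apex=20.088, x_land=41.396, impact vy=-20.044
  bounce: vy ← 0.68·20.044 = 13.630
Arc 2: start y=0.000, vy=13.630 → t=2.726, apex=9.289, x_land=72.091, impact vy=-13.630
  bounce: vy ← 0.68·13.630 = 9.268
Arc 3: start y=0.000, vy=9.268 → t=1.854, apex=4.295, x_land=92.963, impact vy=-9.268
  bounce: vy ← 0.68·9.268 = 6.302

1 3.676 20.088 41.396
2 2.726 9.289 72.091
3 1.854 4.295 92.963
final: 92.963 6.302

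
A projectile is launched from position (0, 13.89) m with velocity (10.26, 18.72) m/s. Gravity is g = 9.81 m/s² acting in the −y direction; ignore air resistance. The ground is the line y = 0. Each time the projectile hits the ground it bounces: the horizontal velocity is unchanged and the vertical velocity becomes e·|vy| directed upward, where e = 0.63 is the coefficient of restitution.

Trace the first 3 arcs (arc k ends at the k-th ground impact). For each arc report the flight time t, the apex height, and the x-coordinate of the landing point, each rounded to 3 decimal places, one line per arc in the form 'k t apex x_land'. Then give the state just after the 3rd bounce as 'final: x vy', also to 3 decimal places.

1 4.453 31.751 45.683
2 3.206 12.602 78.574
3 2.020 5.002 99.295
final: 99.295 6.241

Arc 1: start y=13.890, vy=18.720 → t=4.453, apex=31.751, x_land=45.683, impact vy=-24.959
  bounce: vy ← 0.63·24.959 = 15.724
Arc 2: start y=0.000, vy=15.724 → t=3.206, apex=12.602, x_land=78.574, impact vy=-15.724
  bounce: vy ← 0.63·15.724 = 9.906
Arc 3: start y=0.000, vy=9.906 → t=2.020, apex=5.002, x_land=99.295, impact vy=-9.906
  bounce: vy ← 0.63·9.906 = 6.241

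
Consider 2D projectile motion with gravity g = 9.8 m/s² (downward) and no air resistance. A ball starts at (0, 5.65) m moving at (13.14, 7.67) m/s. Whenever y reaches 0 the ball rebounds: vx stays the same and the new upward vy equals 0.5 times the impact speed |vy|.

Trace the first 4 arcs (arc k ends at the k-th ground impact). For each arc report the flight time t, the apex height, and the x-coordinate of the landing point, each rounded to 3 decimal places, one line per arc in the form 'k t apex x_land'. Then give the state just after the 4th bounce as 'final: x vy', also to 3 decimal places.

Arc 1: start y=5.650, vy=7.670 → t=2.111, apex=8.651, x_land=27.744, impact vy=-13.022
  bounce: vy ← 0.5·13.022 = 6.511
Arc 2: start y=0.000, vy=6.511 → t=1.329, apex=2.163, x_land=45.204, impact vy=-6.511
  bounce: vy ← 0.5·6.511 = 3.255
Arc 3: start y=0.000, vy=3.255 → t=0.664, apex=0.541, x_land=53.934, impact vy=-3.255
  bounce: vy ← 0.5·3.255 = 1.628
Arc 4: start y=0.000, vy=1.628 → t=0.332, apex=0.135, x_land=58.299, impact vy=-1.628
  bounce: vy ← 0.5·1.628 = 0.814

1 2.111 8.651 27.744
2 1.329 2.163 45.204
3 0.664 0.541 53.934
4 0.332 0.135 58.299
final: 58.299 0.814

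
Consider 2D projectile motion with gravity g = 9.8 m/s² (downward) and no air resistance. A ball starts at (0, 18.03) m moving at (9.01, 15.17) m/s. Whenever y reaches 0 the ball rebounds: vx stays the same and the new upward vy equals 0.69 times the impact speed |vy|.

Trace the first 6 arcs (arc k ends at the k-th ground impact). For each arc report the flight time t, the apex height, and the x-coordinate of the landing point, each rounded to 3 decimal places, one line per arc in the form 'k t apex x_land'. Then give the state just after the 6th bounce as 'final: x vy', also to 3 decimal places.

Arc 1: start y=18.030, vy=15.170 → t=4.013, apex=29.771, x_land=36.156, impact vy=-24.156
  bounce: vy ← 0.69·24.156 = 16.668
Arc 2: start y=0.000, vy=16.668 → t=3.402, apex=14.174, x_land=66.804, impact vy=-16.668
  bounce: vy ← 0.69·16.668 = 11.501
Arc 3: start y=0.000, vy=11.501 → t=2.347, apex=6.748, x_land=87.951, impact vy=-11.501
  bounce: vy ← 0.69·11.501 = 7.935
Arc 4: start y=0.000, vy=7.935 → t=1.619, apex=3.213, x_land=102.543, impact vy=-7.935
  bounce: vy ← 0.69·7.935 = 5.475
Arc 5: start y=0.000, vy=5.475 → t=1.117, apex=1.530, x_land=112.611, impact vy=-5.475
  bounce: vy ← 0.69·5.475 = 3.778
Arc 6: start y=0.000, vy=3.778 → t=0.771, apex=0.728, x_land=119.558, impact vy=-3.778
  bounce: vy ← 0.69·3.778 = 2.607

1 4.013 29.771 36.156
2 3.402 14.174 66.804
3 2.347 6.748 87.951
4 1.619 3.213 102.543
5 1.117 1.530 112.611
6 0.771 0.728 119.558
final: 119.558 2.607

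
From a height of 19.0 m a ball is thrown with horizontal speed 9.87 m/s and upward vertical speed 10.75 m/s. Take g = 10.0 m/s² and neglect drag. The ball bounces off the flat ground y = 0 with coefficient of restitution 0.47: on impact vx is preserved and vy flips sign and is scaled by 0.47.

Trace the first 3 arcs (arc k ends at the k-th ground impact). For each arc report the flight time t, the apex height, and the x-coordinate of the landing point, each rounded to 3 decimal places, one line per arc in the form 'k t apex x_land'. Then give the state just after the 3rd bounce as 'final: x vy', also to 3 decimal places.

Arc 1: start y=19.000, vy=10.750 → t=3.301, apex=24.778, x_land=32.582, impact vy=-22.261
  bounce: vy ← 0.47·22.261 = 10.463
Arc 2: start y=0.000, vy=10.463 → t=2.093, apex=5.473, x_land=53.236, impact vy=-10.463
  bounce: vy ← 0.47·10.463 = 4.918
Arc 3: start y=0.000, vy=4.918 → t=0.984, apex=1.209, x_land=62.943, impact vy=-4.918
  bounce: vy ← 0.47·4.918 = 2.311

1 3.301 24.778 32.582
2 2.093 5.473 53.236
3 0.984 1.209 62.943
final: 62.943 2.311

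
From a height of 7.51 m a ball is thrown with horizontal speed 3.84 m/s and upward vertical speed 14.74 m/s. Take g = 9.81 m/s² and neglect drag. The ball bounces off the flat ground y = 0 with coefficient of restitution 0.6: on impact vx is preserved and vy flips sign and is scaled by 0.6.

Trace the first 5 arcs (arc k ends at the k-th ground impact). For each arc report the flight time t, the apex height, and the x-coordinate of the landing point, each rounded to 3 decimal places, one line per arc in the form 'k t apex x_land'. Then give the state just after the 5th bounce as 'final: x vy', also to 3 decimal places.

1 3.449 18.584 13.244
2 2.336 6.690 22.214
3 1.401 2.408 27.595
4 0.841 0.867 30.824
5 0.505 0.312 32.761
final: 32.761 1.485

Arc 1: start y=7.510, vy=14.740 → t=3.449, apex=18.584, x_land=13.244, impact vy=-19.095
  bounce: vy ← 0.6·19.095 = 11.457
Arc 2: start y=0.000, vy=11.457 → t=2.336, apex=6.690, x_land=22.214, impact vy=-11.457
  bounce: vy ← 0.6·11.457 = 6.874
Arc 3: start y=0.000, vy=6.874 → t=1.401, apex=2.408, x_land=27.595, impact vy=-6.874
  bounce: vy ← 0.6·6.874 = 4.124
Arc 4: start y=0.000, vy=4.124 → t=0.841, apex=0.867, x_land=30.824, impact vy=-4.124
  bounce: vy ← 0.6·4.124 = 2.475
Arc 5: start y=0.000, vy=2.475 → t=0.505, apex=0.312, x_land=32.761, impact vy=-2.475
  bounce: vy ← 0.6·2.475 = 1.485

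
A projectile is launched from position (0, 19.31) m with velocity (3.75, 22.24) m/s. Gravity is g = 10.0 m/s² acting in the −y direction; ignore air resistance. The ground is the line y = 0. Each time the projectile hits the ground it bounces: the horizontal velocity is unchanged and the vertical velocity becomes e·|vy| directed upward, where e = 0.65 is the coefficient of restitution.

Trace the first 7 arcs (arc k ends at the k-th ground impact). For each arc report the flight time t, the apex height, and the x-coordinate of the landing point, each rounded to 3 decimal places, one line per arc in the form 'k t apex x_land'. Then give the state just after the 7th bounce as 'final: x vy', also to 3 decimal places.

1 5.192 44.041 19.469
2 3.858 18.607 33.938
3 2.508 7.862 43.342
4 1.630 3.322 49.455
5 1.060 1.403 53.428
6 0.689 0.593 56.011
7 0.448 0.251 57.690
final: 57.690 1.455

Arc 1: start y=19.310, vy=22.240 → t=5.192, apex=44.041, x_land=19.469, impact vy=-29.679
  bounce: vy ← 0.65·29.679 = 19.291
Arc 2: start y=0.000, vy=19.291 → t=3.858, apex=18.607, x_land=33.938, impact vy=-19.291
  bounce: vy ← 0.65·19.291 = 12.539
Arc 3: start y=0.000, vy=12.539 → t=2.508, apex=7.862, x_land=43.342, impact vy=-12.539
  bounce: vy ← 0.65·12.539 = 8.150
Arc 4: start y=0.000, vy=8.150 → t=1.630, apex=3.322, x_land=49.455, impact vy=-8.150
  bounce: vy ← 0.65·8.150 = 5.298
Arc 5: start y=0.000, vy=5.298 → t=1.060, apex=1.403, x_land=53.428, impact vy=-5.298
  bounce: vy ← 0.65·5.298 = 3.444
Arc 6: start y=0.000, vy=3.444 → t=0.689, apex=0.593, x_land=56.011, impact vy=-3.444
  bounce: vy ← 0.65·3.444 = 2.238
Arc 7: start y=0.000, vy=2.238 → t=0.448, apex=0.251, x_land=57.690, impact vy=-2.238
  bounce: vy ← 0.65·2.238 = 1.455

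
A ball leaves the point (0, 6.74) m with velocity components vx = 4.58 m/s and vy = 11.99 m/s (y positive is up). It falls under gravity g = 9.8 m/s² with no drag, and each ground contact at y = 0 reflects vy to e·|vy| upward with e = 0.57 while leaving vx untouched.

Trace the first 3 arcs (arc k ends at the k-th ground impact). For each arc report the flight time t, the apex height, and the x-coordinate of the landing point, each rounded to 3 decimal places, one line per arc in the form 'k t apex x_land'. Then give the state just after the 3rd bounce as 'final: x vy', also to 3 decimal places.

1 2.918 14.075 13.366
2 1.932 4.573 22.215
3 1.101 1.486 27.259
final: 27.259 3.076

Arc 1: start y=6.740, vy=11.990 → t=2.918, apex=14.075, x_land=13.366, impact vy=-16.609
  bounce: vy ← 0.57·16.609 = 9.467
Arc 2: start y=0.000, vy=9.467 → t=1.932, apex=4.573, x_land=22.215, impact vy=-9.467
  bounce: vy ← 0.57·9.467 = 5.396
Arc 3: start y=0.000, vy=5.396 → t=1.101, apex=1.486, x_land=27.259, impact vy=-5.396
  bounce: vy ← 0.57·5.396 = 3.076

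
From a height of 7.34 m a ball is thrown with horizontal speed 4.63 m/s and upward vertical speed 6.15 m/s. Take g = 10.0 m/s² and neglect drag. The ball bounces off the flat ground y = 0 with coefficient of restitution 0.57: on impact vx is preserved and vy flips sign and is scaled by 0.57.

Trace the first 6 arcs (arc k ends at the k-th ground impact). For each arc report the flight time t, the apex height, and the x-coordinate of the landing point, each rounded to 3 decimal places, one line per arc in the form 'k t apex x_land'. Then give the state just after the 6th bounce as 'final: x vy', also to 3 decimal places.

1 1.974 9.231 9.139
2 1.549 2.999 16.310
3 0.883 0.974 20.398
4 0.503 0.317 22.728
5 0.287 0.103 24.057
6 0.164 0.033 24.814
final: 24.814 0.466

Arc 1: start y=7.340, vy=6.150 → t=1.974, apex=9.231, x_land=9.139, impact vy=-13.588
  bounce: vy ← 0.57·13.588 = 7.745
Arc 2: start y=0.000, vy=7.745 → t=1.549, apex=2.999, x_land=16.310, impact vy=-7.745
  bounce: vy ← 0.57·7.745 = 4.415
Arc 3: start y=0.000, vy=4.415 → t=0.883, apex=0.974, x_land=20.398, impact vy=-4.415
  bounce: vy ← 0.57·4.415 = 2.516
Arc 4: start y=0.000, vy=2.516 → t=0.503, apex=0.317, x_land=22.728, impact vy=-2.516
  bounce: vy ← 0.57·2.516 = 1.434
Arc 5: start y=0.000, vy=1.434 → t=0.287, apex=0.103, x_land=24.057, impact vy=-1.434
  bounce: vy ← 0.57·1.434 = 0.818
Arc 6: start y=0.000, vy=0.818 → t=0.164, apex=0.033, x_land=24.814, impact vy=-0.818
  bounce: vy ← 0.57·0.818 = 0.466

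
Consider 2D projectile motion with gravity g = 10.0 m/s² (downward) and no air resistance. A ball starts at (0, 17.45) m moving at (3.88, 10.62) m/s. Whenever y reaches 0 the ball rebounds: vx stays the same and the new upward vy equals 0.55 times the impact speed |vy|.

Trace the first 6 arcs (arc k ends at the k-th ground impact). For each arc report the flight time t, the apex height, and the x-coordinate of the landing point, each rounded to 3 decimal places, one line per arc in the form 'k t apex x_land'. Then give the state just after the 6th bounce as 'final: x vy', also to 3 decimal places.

Arc 1: start y=17.450, vy=10.620 → t=3.211, apex=23.089, x_land=12.458, impact vy=-21.489
  bounce: vy ← 0.55·21.489 = 11.819
Arc 2: start y=0.000, vy=11.819 → t=2.364, apex=6.984, x_land=21.630, impact vy=-11.819
  bounce: vy ← 0.55·11.819 = 6.500
Arc 3: start y=0.000, vy=6.500 → t=1.300, apex=2.113, x_land=26.674, impact vy=-6.500
  bounce: vy ← 0.55·6.500 = 3.575
Arc 4: start y=0.000, vy=3.575 → t=0.715, apex=0.639, x_land=29.449, impact vy=-3.575
  bounce: vy ← 0.55·3.575 = 1.966
Arc 5: start y=0.000, vy=1.966 → t=0.393, apex=0.193, x_land=30.975, impact vy=-1.966
  bounce: vy ← 0.55·1.966 = 1.082
Arc 6: start y=0.000, vy=1.082 → t=0.216, apex=0.058, x_land=31.814, impact vy=-1.082
  bounce: vy ← 0.55·1.082 = 0.595

1 3.211 23.089 12.458
2 2.364 6.984 21.630
3 1.300 2.113 26.674
4 0.715 0.639 29.449
5 0.393 0.193 30.975
6 0.216 0.058 31.814
final: 31.814 0.595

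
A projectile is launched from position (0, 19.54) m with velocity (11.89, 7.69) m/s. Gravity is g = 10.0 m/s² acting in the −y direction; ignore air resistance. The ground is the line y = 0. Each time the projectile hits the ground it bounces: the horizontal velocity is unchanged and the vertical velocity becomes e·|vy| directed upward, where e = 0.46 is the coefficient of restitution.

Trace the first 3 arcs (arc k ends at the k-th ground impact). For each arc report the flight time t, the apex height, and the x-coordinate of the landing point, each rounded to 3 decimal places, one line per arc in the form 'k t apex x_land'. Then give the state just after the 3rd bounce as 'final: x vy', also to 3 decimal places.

1 2.890 22.497 34.364
2 1.951 4.760 57.567
3 0.898 1.007 68.241
final: 68.241 2.065

Arc 1: start y=19.540, vy=7.690 → t=2.890, apex=22.497, x_land=34.364, impact vy=-21.212
  bounce: vy ← 0.46·21.212 = 9.757
Arc 2: start y=0.000, vy=9.757 → t=1.951, apex=4.760, x_land=57.567, impact vy=-9.757
  bounce: vy ← 0.46·9.757 = 4.488
Arc 3: start y=0.000, vy=4.488 → t=0.898, apex=1.007, x_land=68.241, impact vy=-4.488
  bounce: vy ← 0.46·4.488 = 2.065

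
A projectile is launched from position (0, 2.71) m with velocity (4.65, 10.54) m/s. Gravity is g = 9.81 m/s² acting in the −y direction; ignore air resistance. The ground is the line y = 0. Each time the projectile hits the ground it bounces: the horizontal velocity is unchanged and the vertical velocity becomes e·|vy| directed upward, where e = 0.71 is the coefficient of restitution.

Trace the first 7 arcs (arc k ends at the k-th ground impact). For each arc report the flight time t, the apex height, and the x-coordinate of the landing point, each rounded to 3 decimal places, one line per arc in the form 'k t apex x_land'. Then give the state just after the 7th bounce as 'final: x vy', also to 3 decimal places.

Arc 1: start y=2.710, vy=10.540 → t=2.381, apex=8.372, x_land=11.071, impact vy=-12.816
  bounce: vy ← 0.71·12.816 = 9.100
Arc 2: start y=0.000, vy=9.100 → t=1.855, apex=4.220, x_land=19.698, impact vy=-9.100
  bounce: vy ← 0.71·9.100 = 6.461
Arc 3: start y=0.000, vy=6.461 → t=1.317, apex=2.128, x_land=25.823, impact vy=-6.461
  bounce: vy ← 0.71·6.461 = 4.587
Arc 4: start y=0.000, vy=4.587 → t=0.935, apex=1.072, x_land=30.171, impact vy=-4.587
  bounce: vy ← 0.71·4.587 = 3.257
Arc 5: start y=0.000, vy=3.257 → t=0.664, apex=0.541, x_land=33.259, impact vy=-3.257
  bounce: vy ← 0.71·3.257 = 2.312
Arc 6: start y=0.000, vy=2.312 → t=0.471, apex=0.273, x_land=35.451, impact vy=-2.312
  bounce: vy ← 0.71·2.312 = 1.642
Arc 7: start y=0.000, vy=1.642 → t=0.335, apex=0.137, x_land=37.007, impact vy=-1.642
  bounce: vy ← 0.71·1.642 = 1.166

1 2.381 8.372 11.071
2 1.855 4.220 19.698
3 1.317 2.128 25.823
4 0.935 1.072 30.171
5 0.664 0.541 33.259
6 0.471 0.273 35.451
7 0.335 0.137 37.007
final: 37.007 1.166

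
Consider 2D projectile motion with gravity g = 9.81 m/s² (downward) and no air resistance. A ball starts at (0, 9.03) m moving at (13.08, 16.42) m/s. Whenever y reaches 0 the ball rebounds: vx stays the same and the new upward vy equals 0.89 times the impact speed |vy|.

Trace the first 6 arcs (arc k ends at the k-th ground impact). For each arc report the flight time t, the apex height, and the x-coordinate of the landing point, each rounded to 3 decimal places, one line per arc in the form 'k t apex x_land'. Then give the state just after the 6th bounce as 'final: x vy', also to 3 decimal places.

Arc 1: start y=9.030, vy=16.420 → t=3.828, apex=22.772, x_land=50.076, impact vy=-21.137
  bounce: vy ← 0.89·21.137 = 18.812
Arc 2: start y=0.000, vy=18.812 → t=3.835, apex=18.038, x_land=100.242, impact vy=-18.812
  bounce: vy ← 0.89·18.812 = 16.743
Arc 3: start y=0.000, vy=16.743 → t=3.413, apex=14.288, x_land=144.890, impact vy=-16.743
  bounce: vy ← 0.89·16.743 = 14.901
Arc 4: start y=0.000, vy=14.901 → t=3.038, apex=11.317, x_land=184.626, impact vy=-14.901
  bounce: vy ← 0.89·14.901 = 13.262
Arc 5: start y=0.000, vy=13.262 → t=2.704, apex=8.964, x_land=219.992, impact vy=-13.262
  bounce: vy ← 0.89·13.262 = 11.803
Arc 6: start y=0.000, vy=11.803 → t=2.406, apex=7.101, x_land=251.467, impact vy=-11.803
  bounce: vy ← 0.89·11.803 = 10.505

1 3.828 22.772 50.076
2 3.835 18.038 100.242
3 3.413 14.288 144.890
4 3.038 11.317 184.626
5 2.704 8.964 219.992
6 2.406 7.101 251.467
final: 251.467 10.505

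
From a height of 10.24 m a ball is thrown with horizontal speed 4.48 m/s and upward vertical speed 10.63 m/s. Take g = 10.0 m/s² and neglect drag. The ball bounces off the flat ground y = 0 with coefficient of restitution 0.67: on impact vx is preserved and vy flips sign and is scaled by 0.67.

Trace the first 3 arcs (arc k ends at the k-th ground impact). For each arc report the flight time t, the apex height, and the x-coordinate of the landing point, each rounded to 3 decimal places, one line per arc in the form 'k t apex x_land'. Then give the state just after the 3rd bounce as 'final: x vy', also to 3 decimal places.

Arc 1: start y=10.240, vy=10.630 → t=2.846, apex=15.890, x_land=12.749, impact vy=-17.827
  bounce: vy ← 0.67·17.827 = 11.944
Arc 2: start y=0.000, vy=11.944 → t=2.389, apex=7.133, x_land=23.450, impact vy=-11.944
  bounce: vy ← 0.67·11.944 = 8.002
Arc 3: start y=0.000, vy=8.002 → t=1.600, apex=3.202, x_land=30.621, impact vy=-8.002
  bounce: vy ← 0.67·8.002 = 5.362

1 2.846 15.890 12.749
2 2.389 7.133 23.450
3 1.600 3.202 30.621
final: 30.621 5.362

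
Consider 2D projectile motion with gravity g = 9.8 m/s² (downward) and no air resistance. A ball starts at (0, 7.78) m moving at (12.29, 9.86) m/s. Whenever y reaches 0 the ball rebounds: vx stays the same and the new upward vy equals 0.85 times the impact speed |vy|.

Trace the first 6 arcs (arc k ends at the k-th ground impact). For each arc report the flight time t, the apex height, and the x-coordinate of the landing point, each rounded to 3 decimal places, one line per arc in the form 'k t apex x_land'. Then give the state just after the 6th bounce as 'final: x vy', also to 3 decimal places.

Arc 1: start y=7.780, vy=9.860 → t=2.619, apex=12.740, x_land=32.182, impact vy=-15.802
  bounce: vy ← 0.85·15.802 = 13.432
Arc 2: start y=0.000, vy=13.432 → t=2.741, apex=9.205, x_land=65.872, impact vy=-13.432
  bounce: vy ← 0.85·13.432 = 11.417
Arc 3: start y=0.000, vy=11.417 → t=2.330, apex=6.650, x_land=94.507, impact vy=-11.417
  bounce: vy ← 0.85·11.417 = 9.704
Arc 4: start y=0.000, vy=9.704 → t=1.981, apex=4.805, x_land=118.848, impact vy=-9.704
  bounce: vy ← 0.85·9.704 = 8.249
Arc 5: start y=0.000, vy=8.249 → t=1.683, apex=3.472, x_land=139.537, impact vy=-8.249
  bounce: vy ← 0.85·8.249 = 7.011
Arc 6: start y=0.000, vy=7.011 → t=1.431, apex=2.508, x_land=157.123, impact vy=-7.011
  bounce: vy ← 0.85·7.011 = 5.960

1 2.619 12.740 32.182
2 2.741 9.205 65.872
3 2.330 6.650 94.507
4 1.981 4.805 118.848
5 1.683 3.472 139.537
6 1.431 2.508 157.123
final: 157.123 5.960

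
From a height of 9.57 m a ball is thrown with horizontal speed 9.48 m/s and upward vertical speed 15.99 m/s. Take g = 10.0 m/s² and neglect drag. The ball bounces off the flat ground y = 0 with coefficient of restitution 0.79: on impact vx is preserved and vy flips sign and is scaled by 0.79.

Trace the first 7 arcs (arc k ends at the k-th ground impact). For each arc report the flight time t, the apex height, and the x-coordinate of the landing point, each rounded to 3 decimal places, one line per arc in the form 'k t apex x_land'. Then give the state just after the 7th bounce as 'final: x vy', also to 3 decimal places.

1 3.713 22.354 35.203
2 3.341 13.951 66.874
3 2.639 8.707 91.894
4 2.085 5.434 111.660
5 1.647 3.391 127.275
6 1.301 2.117 139.610
7 1.028 1.321 149.356
final: 149.356 4.061

Arc 1: start y=9.570, vy=15.990 → t=3.713, apex=22.354, x_land=35.203, impact vy=-21.144
  bounce: vy ← 0.79·21.144 = 16.704
Arc 2: start y=0.000, vy=16.704 → t=3.341, apex=13.951, x_land=66.874, impact vy=-16.704
  bounce: vy ← 0.79·16.704 = 13.196
Arc 3: start y=0.000, vy=13.196 → t=2.639, apex=8.707, x_land=91.894, impact vy=-13.196
  bounce: vy ← 0.79·13.196 = 10.425
Arc 4: start y=0.000, vy=10.425 → t=2.085, apex=5.434, x_land=111.660, impact vy=-10.425
  bounce: vy ← 0.79·10.425 = 8.236
Arc 5: start y=0.000, vy=8.236 → t=1.647, apex=3.391, x_land=127.275, impact vy=-8.236
  bounce: vy ← 0.79·8.236 = 6.506
Arc 6: start y=0.000, vy=6.506 → t=1.301, apex=2.117, x_land=139.610, impact vy=-6.506
  bounce: vy ← 0.79·6.506 = 5.140
Arc 7: start y=0.000, vy=5.140 → t=1.028, apex=1.321, x_land=149.356, impact vy=-5.140
  bounce: vy ← 0.79·5.140 = 4.061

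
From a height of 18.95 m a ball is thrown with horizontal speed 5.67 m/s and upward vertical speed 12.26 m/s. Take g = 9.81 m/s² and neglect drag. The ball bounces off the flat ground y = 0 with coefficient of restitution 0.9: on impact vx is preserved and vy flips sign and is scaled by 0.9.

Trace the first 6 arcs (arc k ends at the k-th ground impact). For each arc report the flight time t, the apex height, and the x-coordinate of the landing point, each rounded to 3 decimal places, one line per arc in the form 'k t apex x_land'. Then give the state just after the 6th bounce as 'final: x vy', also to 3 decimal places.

Arc 1: start y=18.950, vy=12.260 → t=3.579, apex=26.611, x_land=20.293, impact vy=-22.850
  bounce: vy ← 0.9·22.850 = 20.565
Arc 2: start y=0.000, vy=20.565 → t=4.193, apex=21.555, x_land=44.065, impact vy=-20.565
  bounce: vy ← 0.9·20.565 = 18.508
Arc 3: start y=0.000, vy=18.508 → t=3.773, apex=17.459, x_land=65.460, impact vy=-18.508
  bounce: vy ← 0.9·18.508 = 16.657
Arc 4: start y=0.000, vy=16.657 → t=3.396, apex=14.142, x_land=84.715, impact vy=-16.657
  bounce: vy ← 0.9·16.657 = 14.992
Arc 5: start y=0.000, vy=14.992 → t=3.056, apex=11.455, x_land=102.045, impact vy=-14.992
  bounce: vy ← 0.9·14.992 = 13.492
Arc 6: start y=0.000, vy=13.492 → t=2.751, apex=9.279, x_land=117.642, impact vy=-13.492
  bounce: vy ← 0.9·13.492 = 12.143

1 3.579 26.611 20.293
2 4.193 21.555 44.065
3 3.773 17.459 65.460
4 3.396 14.142 84.715
5 3.056 11.455 102.045
6 2.751 9.279 117.642
final: 117.642 12.143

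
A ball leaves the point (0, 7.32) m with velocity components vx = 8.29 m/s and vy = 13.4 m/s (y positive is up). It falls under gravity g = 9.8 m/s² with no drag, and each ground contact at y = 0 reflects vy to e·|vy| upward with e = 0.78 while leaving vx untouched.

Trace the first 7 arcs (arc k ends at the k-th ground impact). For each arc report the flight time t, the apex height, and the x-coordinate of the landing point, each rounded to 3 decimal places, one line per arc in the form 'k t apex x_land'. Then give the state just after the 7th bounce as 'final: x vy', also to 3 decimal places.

Arc 1: start y=7.320, vy=13.400 → t=3.201, apex=16.481, x_land=26.539, impact vy=-17.973
  bounce: vy ← 0.78·17.973 = 14.019
Arc 2: start y=0.000, vy=14.019 → t=2.861, apex=10.027, x_land=50.257, impact vy=-14.019
  bounce: vy ← 0.78·14.019 = 10.935
Arc 3: start y=0.000, vy=10.935 → t=2.232, apex=6.101, x_land=68.757, impact vy=-10.935
  bounce: vy ← 0.78·10.935 = 8.529
Arc 4: start y=0.000, vy=8.529 → t=1.741, apex=3.712, x_land=83.187, impact vy=-8.529
  bounce: vy ← 0.78·8.529 = 6.653
Arc 5: start y=0.000, vy=6.653 → t=1.358, apex=2.258, x_land=94.442, impact vy=-6.653
  bounce: vy ← 0.78·6.653 = 5.189
Arc 6: start y=0.000, vy=5.189 → t=1.059, apex=1.374, x_land=103.221, impact vy=-5.189
  bounce: vy ← 0.78·5.189 = 4.048
Arc 7: start y=0.000, vy=4.048 → t=0.826, apex=0.836, x_land=110.069, impact vy=-4.048
  bounce: vy ← 0.78·4.048 = 3.157

1 3.201 16.481 26.539
2 2.861 10.027 50.257
3 2.232 6.101 68.757
4 1.741 3.712 83.187
5 1.358 2.258 94.442
6 1.059 1.374 103.221
7 0.826 0.836 110.069
final: 110.069 3.157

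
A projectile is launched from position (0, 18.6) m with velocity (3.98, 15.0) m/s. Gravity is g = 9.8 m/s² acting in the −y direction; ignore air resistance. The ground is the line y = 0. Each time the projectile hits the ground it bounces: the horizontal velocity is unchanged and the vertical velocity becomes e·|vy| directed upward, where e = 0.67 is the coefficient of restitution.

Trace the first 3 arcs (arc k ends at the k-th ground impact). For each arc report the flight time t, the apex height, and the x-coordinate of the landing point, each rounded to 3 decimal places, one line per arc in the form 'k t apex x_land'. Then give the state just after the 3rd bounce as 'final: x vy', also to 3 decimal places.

Arc 1: start y=18.600, vy=15.000 → t=4.008, apex=30.080, x_land=15.953, impact vy=-24.281
  bounce: vy ← 0.67·24.281 = 16.268
Arc 2: start y=0.000, vy=16.268 → t=3.320, apex=13.503, x_land=29.167, impact vy=-16.268
  bounce: vy ← 0.67·16.268 = 10.900
Arc 3: start y=0.000, vy=10.900 → t=2.224, apex=6.061, x_land=38.020, impact vy=-10.900
  bounce: vy ← 0.67·10.900 = 7.303

1 4.008 30.080 15.953
2 3.320 13.503 29.167
3 2.224 6.061 38.020
final: 38.020 7.303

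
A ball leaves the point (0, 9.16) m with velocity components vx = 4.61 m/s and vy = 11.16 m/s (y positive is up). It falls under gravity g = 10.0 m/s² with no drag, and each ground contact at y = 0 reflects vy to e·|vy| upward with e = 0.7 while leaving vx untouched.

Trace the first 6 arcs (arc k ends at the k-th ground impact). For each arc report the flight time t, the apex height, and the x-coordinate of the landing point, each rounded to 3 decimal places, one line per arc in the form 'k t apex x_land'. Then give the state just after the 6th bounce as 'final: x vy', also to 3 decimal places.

1 2.870 15.387 13.232
2 2.456 7.540 24.554
3 1.719 3.694 32.479
4 1.203 1.810 38.027
5 0.842 0.887 41.911
6 0.590 0.435 44.629
final: 44.629 2.064

Arc 1: start y=9.160, vy=11.160 → t=2.870, apex=15.387, x_land=13.232, impact vy=-17.543
  bounce: vy ← 0.7·17.543 = 12.280
Arc 2: start y=0.000, vy=12.280 → t=2.456, apex=7.540, x_land=24.554, impact vy=-12.280
  bounce: vy ← 0.7·12.280 = 8.596
Arc 3: start y=0.000, vy=8.596 → t=1.719, apex=3.694, x_land=32.479, impact vy=-8.596
  bounce: vy ← 0.7·8.596 = 6.017
Arc 4: start y=0.000, vy=6.017 → t=1.203, apex=1.810, x_land=38.027, impact vy=-6.017
  bounce: vy ← 0.7·6.017 = 4.212
Arc 5: start y=0.000, vy=4.212 → t=0.842, apex=0.887, x_land=41.911, impact vy=-4.212
  bounce: vy ← 0.7·4.212 = 2.948
Arc 6: start y=0.000, vy=2.948 → t=0.590, apex=0.435, x_land=44.629, impact vy=-2.948
  bounce: vy ← 0.7·2.948 = 2.064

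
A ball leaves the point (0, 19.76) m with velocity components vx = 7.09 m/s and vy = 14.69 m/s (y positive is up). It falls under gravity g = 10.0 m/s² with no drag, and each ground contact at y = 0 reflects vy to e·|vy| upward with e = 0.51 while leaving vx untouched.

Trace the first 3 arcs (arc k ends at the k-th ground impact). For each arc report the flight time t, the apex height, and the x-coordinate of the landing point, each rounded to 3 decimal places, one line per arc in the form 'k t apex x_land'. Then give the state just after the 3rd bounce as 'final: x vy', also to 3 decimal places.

1 3.941 30.550 27.941
2 2.521 7.946 45.816
3 1.286 2.067 54.933
final: 54.933 3.279

Arc 1: start y=19.760, vy=14.690 → t=3.941, apex=30.550, x_land=27.941, impact vy=-24.718
  bounce: vy ← 0.51·24.718 = 12.606
Arc 2: start y=0.000, vy=12.606 → t=2.521, apex=7.946, x_land=45.816, impact vy=-12.606
  bounce: vy ← 0.51·12.606 = 6.429
Arc 3: start y=0.000, vy=6.429 → t=1.286, apex=2.067, x_land=54.933, impact vy=-6.429
  bounce: vy ← 0.51·6.429 = 3.279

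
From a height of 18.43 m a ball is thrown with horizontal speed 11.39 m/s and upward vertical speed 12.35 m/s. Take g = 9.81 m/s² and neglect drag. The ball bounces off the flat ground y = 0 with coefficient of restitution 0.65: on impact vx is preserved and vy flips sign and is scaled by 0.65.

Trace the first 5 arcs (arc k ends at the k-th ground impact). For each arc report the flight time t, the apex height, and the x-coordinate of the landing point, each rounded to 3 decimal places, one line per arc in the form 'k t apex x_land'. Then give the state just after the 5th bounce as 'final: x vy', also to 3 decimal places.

1 3.570 26.204 40.665
2 3.005 11.071 74.889
3 1.953 4.678 97.135
4 1.270 1.976 111.594
5 0.825 0.835 120.993
final: 120.993 2.631

Arc 1: start y=18.430, vy=12.350 → t=3.570, apex=26.204, x_land=40.665, impact vy=-22.674
  bounce: vy ← 0.65·22.674 = 14.738
Arc 2: start y=0.000, vy=14.738 → t=3.005, apex=11.071, x_land=74.889, impact vy=-14.738
  bounce: vy ← 0.65·14.738 = 9.580
Arc 3: start y=0.000, vy=9.580 → t=1.953, apex=4.678, x_land=97.135, impact vy=-9.580
  bounce: vy ← 0.65·9.580 = 6.227
Arc 4: start y=0.000, vy=6.227 → t=1.270, apex=1.976, x_land=111.594, impact vy=-6.227
  bounce: vy ← 0.65·6.227 = 4.047
Arc 5: start y=0.000, vy=4.047 → t=0.825, apex=0.835, x_land=120.993, impact vy=-4.047
  bounce: vy ← 0.65·4.047 = 2.631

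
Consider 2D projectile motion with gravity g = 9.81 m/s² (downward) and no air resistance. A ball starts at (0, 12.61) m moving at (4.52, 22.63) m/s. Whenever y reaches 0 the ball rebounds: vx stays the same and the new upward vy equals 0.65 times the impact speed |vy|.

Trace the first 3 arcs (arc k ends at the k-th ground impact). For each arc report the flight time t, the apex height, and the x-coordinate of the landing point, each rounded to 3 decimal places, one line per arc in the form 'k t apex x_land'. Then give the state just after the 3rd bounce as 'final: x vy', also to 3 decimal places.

Arc 1: start y=12.610, vy=22.630 → t=5.116, apex=38.712, x_land=23.125, impact vy=-27.559
  bounce: vy ← 0.65·27.559 = 17.914
Arc 2: start y=0.000, vy=17.914 → t=3.652, apex=16.356, x_land=39.633, impact vy=-17.914
  bounce: vy ← 0.65·17.914 = 11.644
Arc 3: start y=0.000, vy=11.644 → t=2.374, apex=6.910, x_land=50.363, impact vy=-11.644
  bounce: vy ← 0.65·11.644 = 7.569

1 5.116 38.712 23.125
2 3.652 16.356 39.633
3 2.374 6.910 50.363
final: 50.363 7.569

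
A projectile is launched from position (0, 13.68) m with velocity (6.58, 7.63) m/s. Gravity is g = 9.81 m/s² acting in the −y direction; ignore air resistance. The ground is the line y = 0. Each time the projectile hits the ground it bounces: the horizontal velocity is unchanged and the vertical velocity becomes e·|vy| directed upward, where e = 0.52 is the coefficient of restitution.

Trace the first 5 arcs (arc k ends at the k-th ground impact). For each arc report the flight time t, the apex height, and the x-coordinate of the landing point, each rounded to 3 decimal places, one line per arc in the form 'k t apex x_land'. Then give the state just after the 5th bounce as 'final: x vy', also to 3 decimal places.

Arc 1: start y=13.680, vy=7.630 → t=2.620, apex=16.647, x_land=17.240, impact vy=-18.073
  bounce: vy ← 0.52·18.073 = 9.398
Arc 2: start y=0.000, vy=9.398 → t=1.916, apex=4.501, x_land=29.847, impact vy=-9.398
  bounce: vy ← 0.52·9.398 = 4.887
Arc 3: start y=0.000, vy=4.887 → t=0.996, apex=1.217, x_land=36.402, impact vy=-4.887
  bounce: vy ← 0.52·4.887 = 2.541
Arc 4: start y=0.000, vy=2.541 → t=0.518, apex=0.329, x_land=39.811, impact vy=-2.541
  bounce: vy ← 0.52·2.541 = 1.321
Arc 5: start y=0.000, vy=1.321 → t=0.269, apex=0.089, x_land=41.584, impact vy=-1.321
  bounce: vy ← 0.52·1.321 = 0.687

1 2.620 16.647 17.240
2 1.916 4.501 29.847
3 0.996 1.217 36.402
4 0.518 0.329 39.811
5 0.269 0.089 41.584
final: 41.584 0.687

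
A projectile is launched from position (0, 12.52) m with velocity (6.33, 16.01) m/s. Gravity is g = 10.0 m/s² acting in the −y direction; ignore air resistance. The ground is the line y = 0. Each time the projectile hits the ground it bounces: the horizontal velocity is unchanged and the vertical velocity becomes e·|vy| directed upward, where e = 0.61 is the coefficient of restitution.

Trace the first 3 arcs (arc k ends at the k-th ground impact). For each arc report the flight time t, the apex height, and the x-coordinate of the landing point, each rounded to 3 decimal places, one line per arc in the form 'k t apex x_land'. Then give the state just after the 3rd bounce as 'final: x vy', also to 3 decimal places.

Arc 1: start y=12.520, vy=16.010 → t=3.852, apex=25.336, x_land=24.383, impact vy=-22.510
  bounce: vy ← 0.61·22.510 = 13.731
Arc 2: start y=0.000, vy=13.731 → t=2.746, apex=9.428, x_land=41.767, impact vy=-13.731
  bounce: vy ← 0.61·13.731 = 8.376
Arc 3: start y=0.000, vy=8.376 → t=1.675, apex=3.508, x_land=52.372, impact vy=-8.376
  bounce: vy ← 0.61·8.376 = 5.109

1 3.852 25.336 24.383
2 2.746 9.428 41.767
3 1.675 3.508 52.372
final: 52.372 5.109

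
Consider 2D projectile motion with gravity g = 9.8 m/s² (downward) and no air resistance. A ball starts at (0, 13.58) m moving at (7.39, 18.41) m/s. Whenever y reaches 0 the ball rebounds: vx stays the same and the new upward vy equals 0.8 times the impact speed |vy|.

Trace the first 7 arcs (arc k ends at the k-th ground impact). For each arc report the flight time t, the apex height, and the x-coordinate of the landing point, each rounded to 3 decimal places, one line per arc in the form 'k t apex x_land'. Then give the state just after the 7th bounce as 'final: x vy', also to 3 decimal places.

Arc 1: start y=13.580, vy=18.410 → t=4.389, apex=30.872, x_land=32.432, impact vy=-24.599
  bounce: vy ← 0.8·24.599 = 19.679
Arc 2: start y=0.000, vy=19.679 → t=4.016, apex=19.758, x_land=62.111, impact vy=-19.679
  bounce: vy ← 0.8·19.679 = 15.743
Arc 3: start y=0.000, vy=15.743 → t=3.213, apex=12.645, x_land=85.854, impact vy=-15.743
  bounce: vy ← 0.8·15.743 = 12.595
Arc 4: start y=0.000, vy=12.595 → t=2.570, apex=8.093, x_land=104.849, impact vy=-12.595
  bounce: vy ← 0.8·12.595 = 10.076
Arc 5: start y=0.000, vy=10.076 → t=2.056, apex=5.180, x_land=120.045, impact vy=-10.076
  bounce: vy ← 0.8·10.076 = 8.061
Arc 6: start y=0.000, vy=8.061 → t=1.645, apex=3.315, x_land=132.201, impact vy=-8.061
  bounce: vy ← 0.8·8.061 = 6.448
Arc 7: start y=0.000, vy=6.448 → t=1.316, apex=2.122, x_land=141.927, impact vy=-6.448
  bounce: vy ← 0.8·6.448 = 5.159

1 4.389 30.872 32.432
2 4.016 19.758 62.111
3 3.213 12.645 85.854
4 2.570 8.093 104.849
5 2.056 5.180 120.045
6 1.645 3.315 132.201
7 1.316 2.122 141.927
final: 141.927 5.159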